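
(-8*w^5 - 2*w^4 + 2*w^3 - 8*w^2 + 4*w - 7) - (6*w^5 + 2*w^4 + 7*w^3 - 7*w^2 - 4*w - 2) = -14*w^5 - 4*w^4 - 5*w^3 - w^2 + 8*w - 5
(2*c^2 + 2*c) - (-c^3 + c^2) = c^3 + c^2 + 2*c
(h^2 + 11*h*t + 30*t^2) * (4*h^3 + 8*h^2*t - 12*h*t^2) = 4*h^5 + 52*h^4*t + 196*h^3*t^2 + 108*h^2*t^3 - 360*h*t^4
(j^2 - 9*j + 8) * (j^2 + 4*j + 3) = j^4 - 5*j^3 - 25*j^2 + 5*j + 24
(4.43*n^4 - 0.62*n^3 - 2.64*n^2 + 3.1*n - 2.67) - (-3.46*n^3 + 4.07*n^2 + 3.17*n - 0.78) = 4.43*n^4 + 2.84*n^3 - 6.71*n^2 - 0.0699999999999998*n - 1.89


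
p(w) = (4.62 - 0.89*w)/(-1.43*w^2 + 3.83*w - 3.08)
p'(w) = (4.62 - 0.89*w)*(2.86*w - 3.83)/(-1.43*w^2 + 3.83*w - 3.08)^2 - 0.89/(-1.43*w^2 + 3.83*w - 3.08) = (-1.2727*w^2 + 13.2132*w - 14.9534)/(2.0449*w^4 - 10.9538*w^3 + 23.4777*w^2 - 23.5928*w + 9.4864)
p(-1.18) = -0.59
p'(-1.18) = -0.35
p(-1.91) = -0.40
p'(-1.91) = -0.18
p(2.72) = -0.68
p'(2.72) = 1.10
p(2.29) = -1.43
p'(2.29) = 2.64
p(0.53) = -2.86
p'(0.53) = -3.94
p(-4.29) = -0.18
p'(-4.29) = -0.05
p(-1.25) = -0.57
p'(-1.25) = -0.33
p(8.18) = 0.04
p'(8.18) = 0.00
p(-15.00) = -0.05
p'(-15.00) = -0.00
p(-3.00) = -0.27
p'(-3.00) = -0.09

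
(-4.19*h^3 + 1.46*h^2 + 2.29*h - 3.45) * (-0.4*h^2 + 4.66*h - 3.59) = 1.676*h^5 - 20.1094*h^4 + 20.9297*h^3 + 6.81*h^2 - 24.2981*h + 12.3855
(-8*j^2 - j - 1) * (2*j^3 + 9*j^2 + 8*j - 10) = -16*j^5 - 74*j^4 - 75*j^3 + 63*j^2 + 2*j + 10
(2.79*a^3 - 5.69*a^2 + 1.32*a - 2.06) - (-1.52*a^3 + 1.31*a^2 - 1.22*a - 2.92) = 4.31*a^3 - 7.0*a^2 + 2.54*a + 0.86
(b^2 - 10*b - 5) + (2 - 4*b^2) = -3*b^2 - 10*b - 3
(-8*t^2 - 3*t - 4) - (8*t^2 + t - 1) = -16*t^2 - 4*t - 3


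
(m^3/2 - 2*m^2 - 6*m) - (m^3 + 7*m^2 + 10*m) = -m^3/2 - 9*m^2 - 16*m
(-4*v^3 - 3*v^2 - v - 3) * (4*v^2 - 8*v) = -16*v^5 + 20*v^4 + 20*v^3 - 4*v^2 + 24*v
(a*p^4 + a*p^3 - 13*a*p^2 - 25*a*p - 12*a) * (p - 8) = a*p^5 - 7*a*p^4 - 21*a*p^3 + 79*a*p^2 + 188*a*p + 96*a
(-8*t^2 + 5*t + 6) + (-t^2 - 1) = -9*t^2 + 5*t + 5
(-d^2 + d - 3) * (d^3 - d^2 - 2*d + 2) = -d^5 + 2*d^4 - 2*d^3 - d^2 + 8*d - 6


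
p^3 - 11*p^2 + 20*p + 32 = (p - 8)*(p - 4)*(p + 1)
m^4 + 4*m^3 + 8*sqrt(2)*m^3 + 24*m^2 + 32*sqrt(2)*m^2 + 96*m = m*(m + 4)*(m + 2*sqrt(2))*(m + 6*sqrt(2))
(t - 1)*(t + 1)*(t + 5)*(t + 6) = t^4 + 11*t^3 + 29*t^2 - 11*t - 30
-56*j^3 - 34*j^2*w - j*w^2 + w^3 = (-7*j + w)*(2*j + w)*(4*j + w)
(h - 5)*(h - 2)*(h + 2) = h^3 - 5*h^2 - 4*h + 20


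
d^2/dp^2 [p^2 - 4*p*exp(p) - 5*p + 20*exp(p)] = -4*p*exp(p) + 12*exp(p) + 2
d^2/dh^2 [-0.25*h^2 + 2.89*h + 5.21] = -0.500000000000000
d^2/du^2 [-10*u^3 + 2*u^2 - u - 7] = 4 - 60*u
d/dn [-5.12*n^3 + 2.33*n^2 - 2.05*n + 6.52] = -15.36*n^2 + 4.66*n - 2.05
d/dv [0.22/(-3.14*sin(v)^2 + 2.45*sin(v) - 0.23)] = (1.3816*sin(v) - 0.539)*cos(v)/(3.14*sin(v)^2 - 2.45*sin(v) + 0.23)^2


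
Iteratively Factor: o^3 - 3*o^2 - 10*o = (o + 2)*(o^2 - 5*o) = o*(o + 2)*(o - 5)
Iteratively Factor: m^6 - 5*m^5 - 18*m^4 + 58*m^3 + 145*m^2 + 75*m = (m - 5)*(m^5 - 18*m^3 - 32*m^2 - 15*m) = (m - 5)^2*(m^4 + 5*m^3 + 7*m^2 + 3*m) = (m - 5)^2*(m + 1)*(m^3 + 4*m^2 + 3*m) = (m - 5)^2*(m + 1)^2*(m^2 + 3*m) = (m - 5)^2*(m + 1)^2*(m + 3)*(m)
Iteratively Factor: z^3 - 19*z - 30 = (z - 5)*(z^2 + 5*z + 6) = (z - 5)*(z + 2)*(z + 3)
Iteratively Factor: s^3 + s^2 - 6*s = (s + 3)*(s^2 - 2*s) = (s - 2)*(s + 3)*(s)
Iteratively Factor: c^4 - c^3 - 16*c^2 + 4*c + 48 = (c + 3)*(c^3 - 4*c^2 - 4*c + 16) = (c - 4)*(c + 3)*(c^2 - 4) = (c - 4)*(c - 2)*(c + 3)*(c + 2)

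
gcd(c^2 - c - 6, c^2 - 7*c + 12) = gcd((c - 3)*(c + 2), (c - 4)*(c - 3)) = c - 3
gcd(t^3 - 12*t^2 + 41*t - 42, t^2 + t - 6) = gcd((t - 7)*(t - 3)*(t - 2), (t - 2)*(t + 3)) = t - 2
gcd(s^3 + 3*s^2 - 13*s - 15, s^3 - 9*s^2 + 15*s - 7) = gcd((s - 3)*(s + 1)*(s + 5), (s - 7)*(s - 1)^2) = 1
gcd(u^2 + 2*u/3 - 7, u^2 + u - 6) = u + 3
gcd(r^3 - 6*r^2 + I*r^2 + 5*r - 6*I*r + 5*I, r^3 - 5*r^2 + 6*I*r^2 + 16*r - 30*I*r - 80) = r - 5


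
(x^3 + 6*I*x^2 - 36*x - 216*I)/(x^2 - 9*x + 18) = (x^2 + 6*x*(1 + I) + 36*I)/(x - 3)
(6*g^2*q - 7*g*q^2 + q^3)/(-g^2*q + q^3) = (-6*g + q)/(g + q)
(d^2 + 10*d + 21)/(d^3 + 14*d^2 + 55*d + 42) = (d + 3)/(d^2 + 7*d + 6)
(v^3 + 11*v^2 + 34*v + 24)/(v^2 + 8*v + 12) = (v^2 + 5*v + 4)/(v + 2)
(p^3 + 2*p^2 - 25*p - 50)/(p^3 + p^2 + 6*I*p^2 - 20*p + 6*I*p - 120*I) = (p^2 - 3*p - 10)/(p^2 + p*(-4 + 6*I) - 24*I)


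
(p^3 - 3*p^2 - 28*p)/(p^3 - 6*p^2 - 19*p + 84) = p/(p - 3)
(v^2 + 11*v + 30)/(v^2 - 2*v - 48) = (v + 5)/(v - 8)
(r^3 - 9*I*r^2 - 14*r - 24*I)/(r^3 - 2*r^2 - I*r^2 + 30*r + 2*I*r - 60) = (r^2 - 3*I*r + 4)/(r^2 + r*(-2 + 5*I) - 10*I)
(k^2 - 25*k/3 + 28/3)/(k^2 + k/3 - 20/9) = 3*(k - 7)/(3*k + 5)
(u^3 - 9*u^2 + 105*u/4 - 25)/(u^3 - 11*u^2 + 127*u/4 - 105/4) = (2*u^2 - 13*u + 20)/(2*u^2 - 17*u + 21)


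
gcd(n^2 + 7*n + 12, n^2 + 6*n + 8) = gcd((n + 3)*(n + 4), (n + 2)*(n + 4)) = n + 4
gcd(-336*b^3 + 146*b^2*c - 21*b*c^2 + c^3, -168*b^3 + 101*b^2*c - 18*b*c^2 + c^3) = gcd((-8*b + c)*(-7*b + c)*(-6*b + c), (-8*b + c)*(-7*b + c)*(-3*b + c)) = 56*b^2 - 15*b*c + c^2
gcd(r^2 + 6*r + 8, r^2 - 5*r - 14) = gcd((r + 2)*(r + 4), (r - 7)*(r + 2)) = r + 2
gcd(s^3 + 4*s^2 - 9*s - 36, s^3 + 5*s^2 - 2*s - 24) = s^2 + 7*s + 12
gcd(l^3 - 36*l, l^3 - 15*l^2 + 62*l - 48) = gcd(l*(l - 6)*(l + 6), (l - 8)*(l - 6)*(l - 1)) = l - 6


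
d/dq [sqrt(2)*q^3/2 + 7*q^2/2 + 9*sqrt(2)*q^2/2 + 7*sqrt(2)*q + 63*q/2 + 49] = 3*sqrt(2)*q^2/2 + 7*q + 9*sqrt(2)*q + 7*sqrt(2) + 63/2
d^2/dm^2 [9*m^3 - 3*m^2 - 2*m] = 54*m - 6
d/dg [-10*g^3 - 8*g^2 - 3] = 2*g*(-15*g - 8)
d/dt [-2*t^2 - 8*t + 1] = -4*t - 8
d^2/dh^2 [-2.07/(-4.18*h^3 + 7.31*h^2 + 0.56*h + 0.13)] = ((30.2634 - 51.9156*h)*(-4.18*h^3 + 7.31*h^2 + 0.56*h + 0.13) - 2.07*(-25.08*h^2 + 29.24*h + 1.12)*(-12.54*h^2 + 14.62*h + 0.56))/(-4.18*h^3 + 7.31*h^2 + 0.56*h + 0.13)^3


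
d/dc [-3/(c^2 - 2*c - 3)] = 6*(c - 1)/(-c^2 + 2*c + 3)^2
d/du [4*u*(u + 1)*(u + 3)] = 12*u^2 + 32*u + 12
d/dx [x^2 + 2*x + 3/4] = 2*x + 2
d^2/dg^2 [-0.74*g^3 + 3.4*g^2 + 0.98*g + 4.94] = 6.8 - 4.44*g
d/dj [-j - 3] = -1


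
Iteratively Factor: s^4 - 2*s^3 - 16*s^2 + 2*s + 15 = (s - 5)*(s^3 + 3*s^2 - s - 3) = (s - 5)*(s + 3)*(s^2 - 1) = (s - 5)*(s + 1)*(s + 3)*(s - 1)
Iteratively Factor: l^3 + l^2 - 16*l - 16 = (l + 4)*(l^2 - 3*l - 4) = (l - 4)*(l + 4)*(l + 1)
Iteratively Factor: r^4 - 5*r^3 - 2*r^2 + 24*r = (r + 2)*(r^3 - 7*r^2 + 12*r) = (r - 3)*(r + 2)*(r^2 - 4*r) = r*(r - 3)*(r + 2)*(r - 4)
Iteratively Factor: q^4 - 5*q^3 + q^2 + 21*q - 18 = (q - 3)*(q^3 - 2*q^2 - 5*q + 6) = (q - 3)^2*(q^2 + q - 2) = (q - 3)^2*(q + 2)*(q - 1)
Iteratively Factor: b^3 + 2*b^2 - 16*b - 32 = (b - 4)*(b^2 + 6*b + 8) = (b - 4)*(b + 4)*(b + 2)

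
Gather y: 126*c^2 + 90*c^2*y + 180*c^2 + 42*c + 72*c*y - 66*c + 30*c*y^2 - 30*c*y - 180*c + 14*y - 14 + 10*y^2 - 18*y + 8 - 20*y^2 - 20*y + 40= 306*c^2 - 204*c + y^2*(30*c - 10) + y*(90*c^2 + 42*c - 24) + 34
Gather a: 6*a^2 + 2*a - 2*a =6*a^2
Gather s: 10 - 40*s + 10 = 20 - 40*s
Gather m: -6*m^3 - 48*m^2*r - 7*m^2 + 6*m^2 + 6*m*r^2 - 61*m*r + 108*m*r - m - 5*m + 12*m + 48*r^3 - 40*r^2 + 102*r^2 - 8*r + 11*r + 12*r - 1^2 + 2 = -6*m^3 + m^2*(-48*r - 1) + m*(6*r^2 + 47*r + 6) + 48*r^3 + 62*r^2 + 15*r + 1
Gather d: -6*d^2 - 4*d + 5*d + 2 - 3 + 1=-6*d^2 + d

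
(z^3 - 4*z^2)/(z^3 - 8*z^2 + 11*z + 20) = z^2/(z^2 - 4*z - 5)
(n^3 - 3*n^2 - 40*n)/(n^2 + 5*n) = n - 8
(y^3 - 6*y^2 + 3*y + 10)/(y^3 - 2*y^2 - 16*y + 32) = (y^2 - 4*y - 5)/(y^2 - 16)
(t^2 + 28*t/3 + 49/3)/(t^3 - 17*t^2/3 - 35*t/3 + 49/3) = (t + 7)/(t^2 - 8*t + 7)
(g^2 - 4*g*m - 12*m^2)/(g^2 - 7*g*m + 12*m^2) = (g^2 - 4*g*m - 12*m^2)/(g^2 - 7*g*m + 12*m^2)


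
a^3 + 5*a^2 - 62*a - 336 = (a - 8)*(a + 6)*(a + 7)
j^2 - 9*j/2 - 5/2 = (j - 5)*(j + 1/2)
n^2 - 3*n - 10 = (n - 5)*(n + 2)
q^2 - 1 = (q - 1)*(q + 1)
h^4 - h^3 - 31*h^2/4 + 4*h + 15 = (h - 5/2)*(h - 2)*(h + 3/2)*(h + 2)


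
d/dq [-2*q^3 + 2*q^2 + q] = -6*q^2 + 4*q + 1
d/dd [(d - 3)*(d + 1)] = 2*d - 2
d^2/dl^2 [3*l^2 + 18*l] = 6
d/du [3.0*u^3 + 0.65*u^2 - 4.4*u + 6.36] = 9.0*u^2 + 1.3*u - 4.4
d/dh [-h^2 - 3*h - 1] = -2*h - 3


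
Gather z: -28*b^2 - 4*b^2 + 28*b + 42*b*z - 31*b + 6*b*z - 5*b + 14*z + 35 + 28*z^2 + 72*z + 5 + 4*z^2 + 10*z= -32*b^2 - 8*b + 32*z^2 + z*(48*b + 96) + 40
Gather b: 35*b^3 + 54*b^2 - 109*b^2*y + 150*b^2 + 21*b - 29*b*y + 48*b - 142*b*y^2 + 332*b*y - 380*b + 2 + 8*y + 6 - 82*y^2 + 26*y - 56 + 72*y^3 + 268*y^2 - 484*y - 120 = 35*b^3 + b^2*(204 - 109*y) + b*(-142*y^2 + 303*y - 311) + 72*y^3 + 186*y^2 - 450*y - 168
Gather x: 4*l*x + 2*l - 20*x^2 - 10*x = 2*l - 20*x^2 + x*(4*l - 10)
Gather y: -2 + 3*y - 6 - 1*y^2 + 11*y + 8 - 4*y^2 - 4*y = -5*y^2 + 10*y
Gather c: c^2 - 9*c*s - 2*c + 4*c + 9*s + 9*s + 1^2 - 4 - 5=c^2 + c*(2 - 9*s) + 18*s - 8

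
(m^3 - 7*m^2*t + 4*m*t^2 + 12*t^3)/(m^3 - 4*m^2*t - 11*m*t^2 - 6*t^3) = (m - 2*t)/(m + t)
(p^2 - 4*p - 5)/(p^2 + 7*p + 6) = (p - 5)/(p + 6)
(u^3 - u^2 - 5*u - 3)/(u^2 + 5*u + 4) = (u^2 - 2*u - 3)/(u + 4)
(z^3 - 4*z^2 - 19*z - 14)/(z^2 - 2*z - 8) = (z^2 - 6*z - 7)/(z - 4)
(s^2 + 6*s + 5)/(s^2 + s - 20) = (s + 1)/(s - 4)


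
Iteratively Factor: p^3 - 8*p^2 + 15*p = (p - 3)*(p^2 - 5*p) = p*(p - 3)*(p - 5)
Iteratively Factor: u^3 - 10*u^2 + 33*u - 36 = (u - 3)*(u^2 - 7*u + 12) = (u - 4)*(u - 3)*(u - 3)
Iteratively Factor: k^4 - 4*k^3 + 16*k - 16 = (k - 2)*(k^3 - 2*k^2 - 4*k + 8) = (k - 2)^2*(k^2 - 4) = (k - 2)^3*(k + 2)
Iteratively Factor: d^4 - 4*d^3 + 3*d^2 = (d - 3)*(d^3 - d^2) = d*(d - 3)*(d^2 - d) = d^2*(d - 3)*(d - 1)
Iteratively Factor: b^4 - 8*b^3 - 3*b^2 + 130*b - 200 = (b - 5)*(b^3 - 3*b^2 - 18*b + 40) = (b - 5)*(b + 4)*(b^2 - 7*b + 10) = (b - 5)^2*(b + 4)*(b - 2)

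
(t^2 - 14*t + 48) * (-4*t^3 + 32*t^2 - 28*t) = -4*t^5 + 88*t^4 - 668*t^3 + 1928*t^2 - 1344*t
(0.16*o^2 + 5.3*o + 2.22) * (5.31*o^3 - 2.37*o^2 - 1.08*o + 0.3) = 0.8496*o^5 + 27.7638*o^4 - 0.945600000000001*o^3 - 10.9374*o^2 - 0.8076*o + 0.666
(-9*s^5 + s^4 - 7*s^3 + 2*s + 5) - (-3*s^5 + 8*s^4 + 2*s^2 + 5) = -6*s^5 - 7*s^4 - 7*s^3 - 2*s^2 + 2*s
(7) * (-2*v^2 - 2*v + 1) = -14*v^2 - 14*v + 7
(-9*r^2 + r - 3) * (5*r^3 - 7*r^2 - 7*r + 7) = -45*r^5 + 68*r^4 + 41*r^3 - 49*r^2 + 28*r - 21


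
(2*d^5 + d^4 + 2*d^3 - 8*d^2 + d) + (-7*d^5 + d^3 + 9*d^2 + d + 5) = -5*d^5 + d^4 + 3*d^3 + d^2 + 2*d + 5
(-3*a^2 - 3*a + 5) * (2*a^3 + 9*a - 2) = -6*a^5 - 6*a^4 - 17*a^3 - 21*a^2 + 51*a - 10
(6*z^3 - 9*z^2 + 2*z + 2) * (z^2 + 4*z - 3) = 6*z^5 + 15*z^4 - 52*z^3 + 37*z^2 + 2*z - 6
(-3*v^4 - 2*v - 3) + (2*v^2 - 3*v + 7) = -3*v^4 + 2*v^2 - 5*v + 4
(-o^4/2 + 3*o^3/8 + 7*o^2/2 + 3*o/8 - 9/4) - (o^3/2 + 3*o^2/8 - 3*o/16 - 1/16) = -o^4/2 - o^3/8 + 25*o^2/8 + 9*o/16 - 35/16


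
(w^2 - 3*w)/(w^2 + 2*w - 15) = w/(w + 5)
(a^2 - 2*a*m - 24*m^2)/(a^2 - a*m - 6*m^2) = (-a^2 + 2*a*m + 24*m^2)/(-a^2 + a*m + 6*m^2)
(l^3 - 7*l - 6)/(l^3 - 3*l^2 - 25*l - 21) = (l^2 - l - 6)/(l^2 - 4*l - 21)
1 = 1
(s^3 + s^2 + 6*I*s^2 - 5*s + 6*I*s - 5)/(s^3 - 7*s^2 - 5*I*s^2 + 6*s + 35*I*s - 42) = (s^2 + s*(1 + 5*I) + 5*I)/(s^2 - s*(7 + 6*I) + 42*I)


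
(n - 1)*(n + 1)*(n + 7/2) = n^3 + 7*n^2/2 - n - 7/2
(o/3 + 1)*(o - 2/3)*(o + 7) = o^3/3 + 28*o^2/9 + 43*o/9 - 14/3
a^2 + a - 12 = (a - 3)*(a + 4)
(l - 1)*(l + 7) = l^2 + 6*l - 7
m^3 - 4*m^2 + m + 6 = (m - 3)*(m - 2)*(m + 1)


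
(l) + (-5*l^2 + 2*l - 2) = -5*l^2 + 3*l - 2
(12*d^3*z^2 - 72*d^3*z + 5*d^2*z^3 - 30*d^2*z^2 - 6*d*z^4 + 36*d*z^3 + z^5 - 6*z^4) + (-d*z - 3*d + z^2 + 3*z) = 12*d^3*z^2 - 72*d^3*z + 5*d^2*z^3 - 30*d^2*z^2 - 6*d*z^4 + 36*d*z^3 - d*z - 3*d + z^5 - 6*z^4 + z^2 + 3*z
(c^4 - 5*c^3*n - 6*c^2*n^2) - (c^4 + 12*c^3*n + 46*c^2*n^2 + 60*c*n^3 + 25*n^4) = -17*c^3*n - 52*c^2*n^2 - 60*c*n^3 - 25*n^4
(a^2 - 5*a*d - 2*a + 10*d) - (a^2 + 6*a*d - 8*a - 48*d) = -11*a*d + 6*a + 58*d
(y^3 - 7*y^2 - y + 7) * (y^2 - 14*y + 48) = y^5 - 21*y^4 + 145*y^3 - 315*y^2 - 146*y + 336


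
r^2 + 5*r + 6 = (r + 2)*(r + 3)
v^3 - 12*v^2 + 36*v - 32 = (v - 8)*(v - 2)^2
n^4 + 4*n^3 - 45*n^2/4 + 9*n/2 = n*(n - 3/2)*(n - 1/2)*(n + 6)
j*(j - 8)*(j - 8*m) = j^3 - 8*j^2*m - 8*j^2 + 64*j*m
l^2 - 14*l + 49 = (l - 7)^2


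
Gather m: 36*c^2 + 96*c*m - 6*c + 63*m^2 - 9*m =36*c^2 - 6*c + 63*m^2 + m*(96*c - 9)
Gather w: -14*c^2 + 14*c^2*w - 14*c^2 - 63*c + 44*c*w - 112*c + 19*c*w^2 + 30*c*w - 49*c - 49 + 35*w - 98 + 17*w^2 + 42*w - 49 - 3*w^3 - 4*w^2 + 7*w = -28*c^2 - 224*c - 3*w^3 + w^2*(19*c + 13) + w*(14*c^2 + 74*c + 84) - 196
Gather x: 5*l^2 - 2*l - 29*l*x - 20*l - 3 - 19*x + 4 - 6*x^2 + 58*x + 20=5*l^2 - 22*l - 6*x^2 + x*(39 - 29*l) + 21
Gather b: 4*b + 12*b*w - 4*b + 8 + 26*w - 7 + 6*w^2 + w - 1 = 12*b*w + 6*w^2 + 27*w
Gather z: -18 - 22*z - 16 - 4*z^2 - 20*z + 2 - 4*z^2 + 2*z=-8*z^2 - 40*z - 32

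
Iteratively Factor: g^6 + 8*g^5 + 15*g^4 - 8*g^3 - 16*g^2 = (g + 4)*(g^5 + 4*g^4 - g^3 - 4*g^2) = (g + 1)*(g + 4)*(g^4 + 3*g^3 - 4*g^2) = g*(g + 1)*(g + 4)*(g^3 + 3*g^2 - 4*g) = g*(g + 1)*(g + 4)^2*(g^2 - g) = g^2*(g + 1)*(g + 4)^2*(g - 1)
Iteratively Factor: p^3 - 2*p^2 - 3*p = (p)*(p^2 - 2*p - 3) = p*(p + 1)*(p - 3)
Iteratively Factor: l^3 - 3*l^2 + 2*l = (l)*(l^2 - 3*l + 2) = l*(l - 1)*(l - 2)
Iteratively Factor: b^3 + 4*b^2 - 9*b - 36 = (b - 3)*(b^2 + 7*b + 12) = (b - 3)*(b + 3)*(b + 4)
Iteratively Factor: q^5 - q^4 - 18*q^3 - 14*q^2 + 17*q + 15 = (q - 5)*(q^4 + 4*q^3 + 2*q^2 - 4*q - 3) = (q - 5)*(q - 1)*(q^3 + 5*q^2 + 7*q + 3) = (q - 5)*(q - 1)*(q + 1)*(q^2 + 4*q + 3) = (q - 5)*(q - 1)*(q + 1)*(q + 3)*(q + 1)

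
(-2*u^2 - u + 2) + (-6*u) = -2*u^2 - 7*u + 2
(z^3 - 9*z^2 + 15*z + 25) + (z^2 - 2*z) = z^3 - 8*z^2 + 13*z + 25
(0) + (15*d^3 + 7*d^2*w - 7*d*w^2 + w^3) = 15*d^3 + 7*d^2*w - 7*d*w^2 + w^3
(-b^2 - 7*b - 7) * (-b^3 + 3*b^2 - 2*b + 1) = b^5 + 4*b^4 - 12*b^3 - 8*b^2 + 7*b - 7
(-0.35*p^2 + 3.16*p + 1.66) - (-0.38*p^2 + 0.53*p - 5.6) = 0.03*p^2 + 2.63*p + 7.26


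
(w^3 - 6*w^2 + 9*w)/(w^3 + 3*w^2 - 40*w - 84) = w*(w^2 - 6*w + 9)/(w^3 + 3*w^2 - 40*w - 84)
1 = 1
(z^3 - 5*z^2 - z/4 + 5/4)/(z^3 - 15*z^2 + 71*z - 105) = (z^2 - 1/4)/(z^2 - 10*z + 21)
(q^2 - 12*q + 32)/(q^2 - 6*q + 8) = (q - 8)/(q - 2)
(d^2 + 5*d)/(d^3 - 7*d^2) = (d + 5)/(d*(d - 7))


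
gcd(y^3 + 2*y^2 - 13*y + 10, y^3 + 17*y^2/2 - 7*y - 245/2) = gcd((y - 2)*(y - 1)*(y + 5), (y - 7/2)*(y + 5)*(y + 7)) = y + 5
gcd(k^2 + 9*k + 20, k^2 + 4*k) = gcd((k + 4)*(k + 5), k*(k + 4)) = k + 4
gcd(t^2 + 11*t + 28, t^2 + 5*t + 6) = 1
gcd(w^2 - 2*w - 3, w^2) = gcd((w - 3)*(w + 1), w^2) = 1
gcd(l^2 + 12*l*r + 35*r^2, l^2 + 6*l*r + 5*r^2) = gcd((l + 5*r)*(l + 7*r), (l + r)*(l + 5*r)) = l + 5*r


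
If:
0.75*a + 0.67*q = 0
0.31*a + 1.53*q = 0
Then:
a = 0.00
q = 0.00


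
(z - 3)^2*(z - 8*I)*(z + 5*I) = z^4 - 6*z^3 - 3*I*z^3 + 49*z^2 + 18*I*z^2 - 240*z - 27*I*z + 360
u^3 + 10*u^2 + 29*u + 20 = (u + 1)*(u + 4)*(u + 5)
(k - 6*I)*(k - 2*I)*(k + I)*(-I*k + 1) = -I*k^4 - 6*k^3 - 3*I*k^2 - 16*k - 12*I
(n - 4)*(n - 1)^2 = n^3 - 6*n^2 + 9*n - 4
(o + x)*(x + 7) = o*x + 7*o + x^2 + 7*x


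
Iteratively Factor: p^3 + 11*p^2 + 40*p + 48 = (p + 3)*(p^2 + 8*p + 16) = (p + 3)*(p + 4)*(p + 4)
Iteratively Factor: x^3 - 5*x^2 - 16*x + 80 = (x - 4)*(x^2 - x - 20) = (x - 4)*(x + 4)*(x - 5)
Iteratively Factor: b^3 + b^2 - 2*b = (b - 1)*(b^2 + 2*b) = (b - 1)*(b + 2)*(b)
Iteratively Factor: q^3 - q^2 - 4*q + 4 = (q + 2)*(q^2 - 3*q + 2) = (q - 1)*(q + 2)*(q - 2)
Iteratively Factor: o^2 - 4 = (o - 2)*(o + 2)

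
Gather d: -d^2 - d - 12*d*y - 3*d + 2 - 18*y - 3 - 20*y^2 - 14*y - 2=-d^2 + d*(-12*y - 4) - 20*y^2 - 32*y - 3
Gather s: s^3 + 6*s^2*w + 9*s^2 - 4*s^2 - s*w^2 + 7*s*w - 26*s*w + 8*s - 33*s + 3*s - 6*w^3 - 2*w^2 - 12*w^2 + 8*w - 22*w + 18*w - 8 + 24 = s^3 + s^2*(6*w + 5) + s*(-w^2 - 19*w - 22) - 6*w^3 - 14*w^2 + 4*w + 16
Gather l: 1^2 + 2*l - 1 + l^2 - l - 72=l^2 + l - 72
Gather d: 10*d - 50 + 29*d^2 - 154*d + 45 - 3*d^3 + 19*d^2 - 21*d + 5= -3*d^3 + 48*d^2 - 165*d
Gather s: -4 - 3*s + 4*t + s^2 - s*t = s^2 + s*(-t - 3) + 4*t - 4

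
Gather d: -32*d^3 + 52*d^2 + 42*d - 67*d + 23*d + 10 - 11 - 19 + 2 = -32*d^3 + 52*d^2 - 2*d - 18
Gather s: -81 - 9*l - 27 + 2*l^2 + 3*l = 2*l^2 - 6*l - 108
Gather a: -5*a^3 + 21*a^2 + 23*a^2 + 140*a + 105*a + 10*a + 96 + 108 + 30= -5*a^3 + 44*a^2 + 255*a + 234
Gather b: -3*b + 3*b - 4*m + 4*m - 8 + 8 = 0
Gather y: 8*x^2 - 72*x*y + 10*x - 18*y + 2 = 8*x^2 + 10*x + y*(-72*x - 18) + 2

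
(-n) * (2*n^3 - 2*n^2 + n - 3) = -2*n^4 + 2*n^3 - n^2 + 3*n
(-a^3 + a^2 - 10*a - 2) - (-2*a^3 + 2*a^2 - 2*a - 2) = a^3 - a^2 - 8*a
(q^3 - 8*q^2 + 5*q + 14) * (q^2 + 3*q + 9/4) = q^5 - 5*q^4 - 67*q^3/4 + 11*q^2 + 213*q/4 + 63/2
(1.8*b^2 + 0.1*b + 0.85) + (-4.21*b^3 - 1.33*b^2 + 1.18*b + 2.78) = -4.21*b^3 + 0.47*b^2 + 1.28*b + 3.63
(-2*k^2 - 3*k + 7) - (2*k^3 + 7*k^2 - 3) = -2*k^3 - 9*k^2 - 3*k + 10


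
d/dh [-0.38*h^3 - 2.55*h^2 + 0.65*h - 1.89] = -1.14*h^2 - 5.1*h + 0.65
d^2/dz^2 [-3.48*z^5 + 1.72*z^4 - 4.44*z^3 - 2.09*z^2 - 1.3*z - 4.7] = -69.6*z^3 + 20.64*z^2 - 26.64*z - 4.18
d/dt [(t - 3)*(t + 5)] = 2*t + 2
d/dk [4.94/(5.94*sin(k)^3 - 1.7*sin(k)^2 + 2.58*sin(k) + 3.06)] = (-88.0308*sin(k)^2 + 16.796*sin(k) - 12.7452)*cos(k)/(5.94*sin(k)^3 - 1.7*sin(k)^2 + 2.58*sin(k) + 3.06)^2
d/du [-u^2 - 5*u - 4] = -2*u - 5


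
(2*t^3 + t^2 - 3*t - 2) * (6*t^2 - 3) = 12*t^5 + 6*t^4 - 24*t^3 - 15*t^2 + 9*t + 6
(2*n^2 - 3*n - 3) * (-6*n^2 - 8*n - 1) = -12*n^4 + 2*n^3 + 40*n^2 + 27*n + 3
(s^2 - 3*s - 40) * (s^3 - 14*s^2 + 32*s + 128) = s^5 - 17*s^4 + 34*s^3 + 592*s^2 - 1664*s - 5120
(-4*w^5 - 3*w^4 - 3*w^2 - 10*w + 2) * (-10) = 40*w^5 + 30*w^4 + 30*w^2 + 100*w - 20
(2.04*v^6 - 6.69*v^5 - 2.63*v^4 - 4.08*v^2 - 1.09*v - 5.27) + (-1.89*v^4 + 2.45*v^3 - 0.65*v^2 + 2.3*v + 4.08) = 2.04*v^6 - 6.69*v^5 - 4.52*v^4 + 2.45*v^3 - 4.73*v^2 + 1.21*v - 1.19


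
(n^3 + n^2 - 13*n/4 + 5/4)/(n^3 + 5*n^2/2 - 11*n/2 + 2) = (n + 5/2)/(n + 4)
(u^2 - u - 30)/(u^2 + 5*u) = (u - 6)/u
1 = 1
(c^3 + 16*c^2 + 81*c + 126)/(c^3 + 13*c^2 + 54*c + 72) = (c + 7)/(c + 4)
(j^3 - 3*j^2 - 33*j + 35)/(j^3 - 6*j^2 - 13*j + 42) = (j^2 + 4*j - 5)/(j^2 + j - 6)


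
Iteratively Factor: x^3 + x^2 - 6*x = (x - 2)*(x^2 + 3*x) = x*(x - 2)*(x + 3)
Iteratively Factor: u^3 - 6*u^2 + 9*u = (u - 3)*(u^2 - 3*u) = u*(u - 3)*(u - 3)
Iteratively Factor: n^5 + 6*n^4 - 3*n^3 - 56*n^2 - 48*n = (n + 4)*(n^4 + 2*n^3 - 11*n^2 - 12*n) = (n + 4)^2*(n^3 - 2*n^2 - 3*n) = (n + 1)*(n + 4)^2*(n^2 - 3*n) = n*(n + 1)*(n + 4)^2*(n - 3)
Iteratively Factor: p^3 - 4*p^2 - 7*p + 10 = (p - 5)*(p^2 + p - 2) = (p - 5)*(p - 1)*(p + 2)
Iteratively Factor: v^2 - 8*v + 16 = (v - 4)*(v - 4)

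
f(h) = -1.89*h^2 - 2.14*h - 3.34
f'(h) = -3.78*h - 2.14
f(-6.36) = -66.18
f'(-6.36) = 21.90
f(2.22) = -17.41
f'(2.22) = -10.53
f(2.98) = -26.50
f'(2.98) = -13.40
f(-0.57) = -2.73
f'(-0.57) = 0.01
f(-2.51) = -9.88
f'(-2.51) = 7.35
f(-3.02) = -14.11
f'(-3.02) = 9.28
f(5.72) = -77.42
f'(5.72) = -23.76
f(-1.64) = -4.91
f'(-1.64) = 4.06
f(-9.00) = -137.17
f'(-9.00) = 31.88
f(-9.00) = -137.17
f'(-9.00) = 31.88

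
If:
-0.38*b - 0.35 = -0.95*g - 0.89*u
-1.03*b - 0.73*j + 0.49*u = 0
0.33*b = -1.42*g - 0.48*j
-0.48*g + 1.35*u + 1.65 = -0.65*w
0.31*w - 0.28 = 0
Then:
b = -14.82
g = -3.01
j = 19.08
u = -2.73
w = 0.90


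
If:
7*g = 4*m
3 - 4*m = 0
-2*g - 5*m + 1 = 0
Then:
No Solution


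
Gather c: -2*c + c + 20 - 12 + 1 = 9 - c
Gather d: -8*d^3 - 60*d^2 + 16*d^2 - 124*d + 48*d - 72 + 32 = -8*d^3 - 44*d^2 - 76*d - 40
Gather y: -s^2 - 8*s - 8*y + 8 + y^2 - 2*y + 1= -s^2 - 8*s + y^2 - 10*y + 9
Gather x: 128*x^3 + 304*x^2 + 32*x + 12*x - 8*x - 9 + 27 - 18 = 128*x^3 + 304*x^2 + 36*x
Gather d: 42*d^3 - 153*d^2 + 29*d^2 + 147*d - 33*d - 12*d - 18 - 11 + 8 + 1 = 42*d^3 - 124*d^2 + 102*d - 20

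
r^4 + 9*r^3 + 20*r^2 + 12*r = r*(r + 1)*(r + 2)*(r + 6)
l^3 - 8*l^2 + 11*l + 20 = (l - 5)*(l - 4)*(l + 1)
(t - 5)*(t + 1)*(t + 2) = t^3 - 2*t^2 - 13*t - 10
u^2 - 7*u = u*(u - 7)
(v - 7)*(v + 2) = v^2 - 5*v - 14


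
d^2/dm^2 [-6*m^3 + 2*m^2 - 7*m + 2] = 4 - 36*m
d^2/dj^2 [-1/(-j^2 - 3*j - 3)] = 2*(-j^2 - 3*j + (2*j + 3)^2 - 3)/(j^2 + 3*j + 3)^3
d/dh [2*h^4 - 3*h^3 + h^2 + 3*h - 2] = 8*h^3 - 9*h^2 + 2*h + 3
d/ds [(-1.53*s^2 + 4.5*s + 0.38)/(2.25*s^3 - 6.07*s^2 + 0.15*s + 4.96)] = (3.4425*s^4 - 20.25*s^3 + 24.5205*s^2 - 10.5644*s + 22.263)/(5.0625*s^6 - 27.315*s^5 + 37.5199*s^4 + 20.499*s^3 - 60.1919*s^2 + 1.488*s + 24.6016)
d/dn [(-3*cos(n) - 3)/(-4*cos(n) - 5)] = -3*sin(n)/(4*cos(n) + 5)^2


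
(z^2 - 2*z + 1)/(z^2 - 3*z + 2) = (z - 1)/(z - 2)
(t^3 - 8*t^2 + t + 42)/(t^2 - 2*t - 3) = (t^2 - 5*t - 14)/(t + 1)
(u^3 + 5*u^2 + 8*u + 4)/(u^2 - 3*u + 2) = (u^3 + 5*u^2 + 8*u + 4)/(u^2 - 3*u + 2)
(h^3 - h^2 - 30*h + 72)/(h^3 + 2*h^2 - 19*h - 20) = (h^2 + 3*h - 18)/(h^2 + 6*h + 5)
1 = 1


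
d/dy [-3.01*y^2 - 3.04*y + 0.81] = -6.02*y - 3.04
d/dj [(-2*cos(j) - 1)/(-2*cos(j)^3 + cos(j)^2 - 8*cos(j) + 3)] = 8*(2*cos(j) + cos(2*j) + cos(3*j) + 8)*sin(j)/(19*cos(j) - cos(2*j) + cos(3*j) - 7)^2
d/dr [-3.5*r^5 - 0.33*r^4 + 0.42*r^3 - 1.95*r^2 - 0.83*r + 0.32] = -17.5*r^4 - 1.32*r^3 + 1.26*r^2 - 3.9*r - 0.83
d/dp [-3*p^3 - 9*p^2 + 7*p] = -9*p^2 - 18*p + 7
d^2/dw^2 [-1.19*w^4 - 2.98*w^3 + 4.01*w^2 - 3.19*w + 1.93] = -14.28*w^2 - 17.88*w + 8.02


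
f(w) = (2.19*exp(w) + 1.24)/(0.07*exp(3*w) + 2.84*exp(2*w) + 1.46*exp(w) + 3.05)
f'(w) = (2.19*exp(w) + 1.24)*(-0.21*exp(3*w) - 5.68*exp(2*w) - 1.46*exp(w))/(0.07*exp(3*w) + 2.84*exp(2*w) + 1.46*exp(w) + 3.05)^2 + 2.19*exp(w)/(0.07*exp(3*w) + 2.84*exp(2*w) + 1.46*exp(w) + 3.05)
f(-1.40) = 0.50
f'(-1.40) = 0.05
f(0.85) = 0.28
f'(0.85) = -0.23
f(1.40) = 0.17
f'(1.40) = -0.17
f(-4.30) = 0.41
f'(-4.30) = 0.01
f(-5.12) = 0.41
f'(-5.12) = 0.00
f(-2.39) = 0.45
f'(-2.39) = 0.04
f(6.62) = 0.00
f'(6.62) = -0.00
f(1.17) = 0.21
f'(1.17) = -0.20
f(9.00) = 0.00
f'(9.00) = 0.00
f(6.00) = 0.00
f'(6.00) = 0.00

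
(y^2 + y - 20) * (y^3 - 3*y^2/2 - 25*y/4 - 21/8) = y^5 - y^4/2 - 111*y^3/4 + 169*y^2/8 + 979*y/8 + 105/2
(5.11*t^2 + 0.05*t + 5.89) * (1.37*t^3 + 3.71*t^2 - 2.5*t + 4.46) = 7.0007*t^5 + 19.0266*t^4 - 4.5202*t^3 + 44.5175*t^2 - 14.502*t + 26.2694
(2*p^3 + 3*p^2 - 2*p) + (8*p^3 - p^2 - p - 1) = 10*p^3 + 2*p^2 - 3*p - 1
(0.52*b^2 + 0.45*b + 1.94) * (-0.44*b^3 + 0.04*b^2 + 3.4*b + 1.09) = -0.2288*b^5 - 0.1772*b^4 + 0.9324*b^3 + 2.1744*b^2 + 7.0865*b + 2.1146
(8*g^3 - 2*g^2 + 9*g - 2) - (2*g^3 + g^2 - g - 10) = 6*g^3 - 3*g^2 + 10*g + 8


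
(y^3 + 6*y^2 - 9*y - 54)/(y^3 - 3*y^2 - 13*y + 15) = (y^2 + 3*y - 18)/(y^2 - 6*y + 5)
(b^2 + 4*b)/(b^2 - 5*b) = (b + 4)/(b - 5)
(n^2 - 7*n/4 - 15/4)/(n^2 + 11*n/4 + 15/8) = 2*(n - 3)/(2*n + 3)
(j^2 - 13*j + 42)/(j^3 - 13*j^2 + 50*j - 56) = (j - 6)/(j^2 - 6*j + 8)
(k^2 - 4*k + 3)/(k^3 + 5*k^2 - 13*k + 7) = (k - 3)/(k^2 + 6*k - 7)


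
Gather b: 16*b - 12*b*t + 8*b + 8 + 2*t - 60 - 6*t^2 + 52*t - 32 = b*(24 - 12*t) - 6*t^2 + 54*t - 84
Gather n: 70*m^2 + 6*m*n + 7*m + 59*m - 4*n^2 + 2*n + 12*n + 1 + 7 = 70*m^2 + 66*m - 4*n^2 + n*(6*m + 14) + 8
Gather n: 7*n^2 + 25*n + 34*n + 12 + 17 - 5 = 7*n^2 + 59*n + 24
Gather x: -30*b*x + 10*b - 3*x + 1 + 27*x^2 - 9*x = 10*b + 27*x^2 + x*(-30*b - 12) + 1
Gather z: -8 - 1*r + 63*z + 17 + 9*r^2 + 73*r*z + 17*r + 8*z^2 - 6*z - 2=9*r^2 + 16*r + 8*z^2 + z*(73*r + 57) + 7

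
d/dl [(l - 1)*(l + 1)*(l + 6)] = 3*l^2 + 12*l - 1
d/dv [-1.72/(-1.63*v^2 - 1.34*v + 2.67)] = (-5.6072*v - 2.3048)/(1.63*v^2 + 1.34*v - 2.67)^2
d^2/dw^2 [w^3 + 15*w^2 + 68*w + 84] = 6*w + 30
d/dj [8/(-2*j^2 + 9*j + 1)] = 8*(4*j - 9)/(-2*j^2 + 9*j + 1)^2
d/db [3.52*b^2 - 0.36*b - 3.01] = 7.04*b - 0.36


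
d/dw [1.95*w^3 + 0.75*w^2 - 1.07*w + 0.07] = 5.85*w^2 + 1.5*w - 1.07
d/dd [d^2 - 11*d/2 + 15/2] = 2*d - 11/2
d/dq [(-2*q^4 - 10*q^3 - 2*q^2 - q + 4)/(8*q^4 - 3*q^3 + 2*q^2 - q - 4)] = 2*(43*q^6 + 12*q^5 + 2*q^4 - 41*q^3 + 80*q^2 + 4)/(64*q^8 - 48*q^7 + 41*q^6 - 28*q^5 - 54*q^4 + 20*q^3 - 15*q^2 + 8*q + 16)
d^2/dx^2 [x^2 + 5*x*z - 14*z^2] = 2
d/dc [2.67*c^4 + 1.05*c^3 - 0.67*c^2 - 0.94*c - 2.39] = 10.68*c^3 + 3.15*c^2 - 1.34*c - 0.94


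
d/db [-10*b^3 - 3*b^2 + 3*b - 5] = -30*b^2 - 6*b + 3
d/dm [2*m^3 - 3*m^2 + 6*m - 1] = 6*m^2 - 6*m + 6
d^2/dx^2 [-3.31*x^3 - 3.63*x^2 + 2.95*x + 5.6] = -19.86*x - 7.26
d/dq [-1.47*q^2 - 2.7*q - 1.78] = -2.94*q - 2.7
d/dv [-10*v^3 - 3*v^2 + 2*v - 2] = -30*v^2 - 6*v + 2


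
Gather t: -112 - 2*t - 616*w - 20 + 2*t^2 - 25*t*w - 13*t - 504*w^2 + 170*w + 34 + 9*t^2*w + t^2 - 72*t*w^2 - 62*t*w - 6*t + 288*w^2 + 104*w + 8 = t^2*(9*w + 3) + t*(-72*w^2 - 87*w - 21) - 216*w^2 - 342*w - 90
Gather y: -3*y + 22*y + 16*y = 35*y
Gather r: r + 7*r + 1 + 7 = 8*r + 8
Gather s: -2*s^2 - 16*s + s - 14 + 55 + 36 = -2*s^2 - 15*s + 77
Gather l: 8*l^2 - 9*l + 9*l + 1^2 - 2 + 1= 8*l^2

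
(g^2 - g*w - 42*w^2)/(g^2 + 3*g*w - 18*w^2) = (-g + 7*w)/(-g + 3*w)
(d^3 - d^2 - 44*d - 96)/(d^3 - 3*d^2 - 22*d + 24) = (d^2 - 5*d - 24)/(d^2 - 7*d + 6)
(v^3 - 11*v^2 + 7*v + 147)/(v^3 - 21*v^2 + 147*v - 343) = (v + 3)/(v - 7)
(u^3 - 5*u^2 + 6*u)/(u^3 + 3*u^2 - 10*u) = (u - 3)/(u + 5)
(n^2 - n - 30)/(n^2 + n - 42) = (n + 5)/(n + 7)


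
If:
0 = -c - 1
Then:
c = -1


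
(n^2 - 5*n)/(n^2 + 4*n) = (n - 5)/(n + 4)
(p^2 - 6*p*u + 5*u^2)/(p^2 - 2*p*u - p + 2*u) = (p^2 - 6*p*u + 5*u^2)/(p^2 - 2*p*u - p + 2*u)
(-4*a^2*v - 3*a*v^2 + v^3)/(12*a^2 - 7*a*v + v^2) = v*(a + v)/(-3*a + v)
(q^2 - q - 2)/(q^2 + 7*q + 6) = (q - 2)/(q + 6)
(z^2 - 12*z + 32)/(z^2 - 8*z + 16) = (z - 8)/(z - 4)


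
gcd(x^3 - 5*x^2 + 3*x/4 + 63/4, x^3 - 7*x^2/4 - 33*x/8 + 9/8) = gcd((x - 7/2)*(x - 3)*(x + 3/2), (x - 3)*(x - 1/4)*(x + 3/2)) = x^2 - 3*x/2 - 9/2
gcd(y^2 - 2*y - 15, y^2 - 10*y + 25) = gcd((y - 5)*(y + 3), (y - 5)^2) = y - 5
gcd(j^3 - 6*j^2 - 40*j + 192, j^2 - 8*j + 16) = j - 4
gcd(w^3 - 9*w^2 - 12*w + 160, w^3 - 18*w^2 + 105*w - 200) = w^2 - 13*w + 40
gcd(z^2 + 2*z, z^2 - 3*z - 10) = z + 2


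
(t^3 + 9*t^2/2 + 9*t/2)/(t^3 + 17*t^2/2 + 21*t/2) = (t + 3)/(t + 7)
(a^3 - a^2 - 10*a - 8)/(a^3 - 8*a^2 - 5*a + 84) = (a^2 + 3*a + 2)/(a^2 - 4*a - 21)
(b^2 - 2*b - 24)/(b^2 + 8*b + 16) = (b - 6)/(b + 4)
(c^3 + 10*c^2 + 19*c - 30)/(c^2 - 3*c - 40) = (c^2 + 5*c - 6)/(c - 8)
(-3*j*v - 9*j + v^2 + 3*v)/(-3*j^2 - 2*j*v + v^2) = (v + 3)/(j + v)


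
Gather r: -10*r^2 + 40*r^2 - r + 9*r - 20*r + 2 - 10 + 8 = 30*r^2 - 12*r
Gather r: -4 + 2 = -2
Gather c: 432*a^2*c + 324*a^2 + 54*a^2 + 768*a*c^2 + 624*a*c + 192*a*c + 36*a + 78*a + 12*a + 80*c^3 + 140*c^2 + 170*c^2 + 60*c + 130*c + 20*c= 378*a^2 + 126*a + 80*c^3 + c^2*(768*a + 310) + c*(432*a^2 + 816*a + 210)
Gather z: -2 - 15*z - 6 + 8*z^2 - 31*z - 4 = 8*z^2 - 46*z - 12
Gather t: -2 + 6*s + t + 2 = 6*s + t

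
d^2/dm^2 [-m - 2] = 0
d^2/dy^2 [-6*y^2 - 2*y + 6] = -12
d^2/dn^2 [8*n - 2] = 0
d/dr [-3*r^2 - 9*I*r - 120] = -6*r - 9*I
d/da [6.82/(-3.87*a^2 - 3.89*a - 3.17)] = (52.7868*a + 26.5298)/(3.87*a^2 + 3.89*a + 3.17)^2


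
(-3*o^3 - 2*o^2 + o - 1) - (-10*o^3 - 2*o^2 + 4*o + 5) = 7*o^3 - 3*o - 6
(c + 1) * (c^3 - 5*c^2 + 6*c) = c^4 - 4*c^3 + c^2 + 6*c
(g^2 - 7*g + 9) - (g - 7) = g^2 - 8*g + 16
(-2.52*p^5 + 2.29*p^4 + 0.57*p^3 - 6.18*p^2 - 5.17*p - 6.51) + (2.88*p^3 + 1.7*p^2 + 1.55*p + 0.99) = -2.52*p^5 + 2.29*p^4 + 3.45*p^3 - 4.48*p^2 - 3.62*p - 5.52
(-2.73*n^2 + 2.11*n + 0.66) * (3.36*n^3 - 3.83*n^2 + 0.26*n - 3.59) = -9.1728*n^5 + 17.5455*n^4 - 6.5735*n^3 + 7.8215*n^2 - 7.4033*n - 2.3694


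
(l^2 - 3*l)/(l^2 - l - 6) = l/(l + 2)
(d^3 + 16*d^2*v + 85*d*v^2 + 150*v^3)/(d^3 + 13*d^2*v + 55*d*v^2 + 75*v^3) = (d + 6*v)/(d + 3*v)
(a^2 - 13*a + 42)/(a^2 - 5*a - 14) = (a - 6)/(a + 2)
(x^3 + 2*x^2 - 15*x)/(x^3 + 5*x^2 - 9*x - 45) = x/(x + 3)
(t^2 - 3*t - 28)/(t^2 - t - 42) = (t + 4)/(t + 6)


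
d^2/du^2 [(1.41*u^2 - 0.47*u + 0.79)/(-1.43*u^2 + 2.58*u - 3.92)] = (-8.481902*u^3 + 37.73055*u^2 + 1.67996399999999*u - 35.486728)/(2.924207*u^6 - 15.827526*u^5 + 52.60398*u^4 - 103.9482*u^3 + 144.20112*u^2 - 118.935936*u + 60.236288)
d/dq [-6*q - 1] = -6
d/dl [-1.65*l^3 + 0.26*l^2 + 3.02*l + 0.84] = -4.95*l^2 + 0.52*l + 3.02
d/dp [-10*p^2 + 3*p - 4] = 3 - 20*p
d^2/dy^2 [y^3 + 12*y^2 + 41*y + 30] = 6*y + 24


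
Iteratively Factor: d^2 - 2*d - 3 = (d + 1)*(d - 3)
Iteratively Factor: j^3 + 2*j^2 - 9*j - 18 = (j - 3)*(j^2 + 5*j + 6) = (j - 3)*(j + 2)*(j + 3)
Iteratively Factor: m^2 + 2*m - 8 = (m - 2)*(m + 4)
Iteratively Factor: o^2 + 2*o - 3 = (o - 1)*(o + 3)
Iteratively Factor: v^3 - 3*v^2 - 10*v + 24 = (v + 3)*(v^2 - 6*v + 8) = (v - 2)*(v + 3)*(v - 4)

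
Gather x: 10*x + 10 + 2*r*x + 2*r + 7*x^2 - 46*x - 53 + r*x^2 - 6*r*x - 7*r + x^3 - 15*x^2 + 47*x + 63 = -5*r + x^3 + x^2*(r - 8) + x*(11 - 4*r) + 20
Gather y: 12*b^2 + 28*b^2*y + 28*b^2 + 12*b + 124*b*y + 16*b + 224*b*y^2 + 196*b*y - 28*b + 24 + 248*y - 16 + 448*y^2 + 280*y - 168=40*b^2 + y^2*(224*b + 448) + y*(28*b^2 + 320*b + 528) - 160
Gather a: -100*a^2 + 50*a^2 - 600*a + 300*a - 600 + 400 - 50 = -50*a^2 - 300*a - 250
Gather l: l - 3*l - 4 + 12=8 - 2*l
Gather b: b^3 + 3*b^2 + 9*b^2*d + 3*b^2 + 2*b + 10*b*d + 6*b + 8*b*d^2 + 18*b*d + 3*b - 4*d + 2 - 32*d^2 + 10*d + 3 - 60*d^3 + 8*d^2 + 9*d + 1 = b^3 + b^2*(9*d + 6) + b*(8*d^2 + 28*d + 11) - 60*d^3 - 24*d^2 + 15*d + 6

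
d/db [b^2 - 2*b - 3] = 2*b - 2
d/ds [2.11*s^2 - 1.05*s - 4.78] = 4.22*s - 1.05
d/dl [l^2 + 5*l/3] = 2*l + 5/3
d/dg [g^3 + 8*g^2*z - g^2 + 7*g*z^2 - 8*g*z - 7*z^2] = 3*g^2 + 16*g*z - 2*g + 7*z^2 - 8*z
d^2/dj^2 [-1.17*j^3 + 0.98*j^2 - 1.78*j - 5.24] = 1.96 - 7.02*j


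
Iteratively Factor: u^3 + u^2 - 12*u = (u + 4)*(u^2 - 3*u) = (u - 3)*(u + 4)*(u)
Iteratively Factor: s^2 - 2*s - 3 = (s - 3)*(s + 1)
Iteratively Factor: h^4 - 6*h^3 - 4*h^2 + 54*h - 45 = (h - 5)*(h^3 - h^2 - 9*h + 9) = (h - 5)*(h - 3)*(h^2 + 2*h - 3) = (h - 5)*(h - 3)*(h + 3)*(h - 1)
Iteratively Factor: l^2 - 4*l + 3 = (l - 1)*(l - 3)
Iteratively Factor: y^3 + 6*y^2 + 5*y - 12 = (y + 3)*(y^2 + 3*y - 4) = (y + 3)*(y + 4)*(y - 1)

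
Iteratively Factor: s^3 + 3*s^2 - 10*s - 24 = (s - 3)*(s^2 + 6*s + 8) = (s - 3)*(s + 4)*(s + 2)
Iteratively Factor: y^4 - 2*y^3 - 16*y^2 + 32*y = (y - 2)*(y^3 - 16*y) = (y - 2)*(y + 4)*(y^2 - 4*y) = (y - 4)*(y - 2)*(y + 4)*(y)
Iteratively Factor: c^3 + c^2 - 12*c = (c)*(c^2 + c - 12) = c*(c - 3)*(c + 4)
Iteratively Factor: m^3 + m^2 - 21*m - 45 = (m - 5)*(m^2 + 6*m + 9) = (m - 5)*(m + 3)*(m + 3)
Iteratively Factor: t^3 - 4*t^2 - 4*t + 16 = (t + 2)*(t^2 - 6*t + 8) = (t - 4)*(t + 2)*(t - 2)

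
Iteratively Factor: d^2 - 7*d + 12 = (d - 4)*(d - 3)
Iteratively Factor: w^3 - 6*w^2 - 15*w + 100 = (w - 5)*(w^2 - w - 20) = (w - 5)*(w + 4)*(w - 5)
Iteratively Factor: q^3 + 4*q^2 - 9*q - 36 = (q - 3)*(q^2 + 7*q + 12) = (q - 3)*(q + 3)*(q + 4)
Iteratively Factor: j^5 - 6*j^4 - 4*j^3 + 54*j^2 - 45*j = (j - 3)*(j^4 - 3*j^3 - 13*j^2 + 15*j) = (j - 3)*(j - 1)*(j^3 - 2*j^2 - 15*j) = j*(j - 3)*(j - 1)*(j^2 - 2*j - 15) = j*(j - 5)*(j - 3)*(j - 1)*(j + 3)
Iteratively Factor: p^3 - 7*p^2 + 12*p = (p)*(p^2 - 7*p + 12) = p*(p - 3)*(p - 4)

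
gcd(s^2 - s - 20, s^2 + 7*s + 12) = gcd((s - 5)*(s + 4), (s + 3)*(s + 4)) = s + 4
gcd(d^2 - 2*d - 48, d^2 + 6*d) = d + 6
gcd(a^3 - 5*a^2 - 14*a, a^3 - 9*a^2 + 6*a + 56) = a^2 - 5*a - 14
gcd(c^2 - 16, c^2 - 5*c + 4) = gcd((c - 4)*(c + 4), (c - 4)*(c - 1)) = c - 4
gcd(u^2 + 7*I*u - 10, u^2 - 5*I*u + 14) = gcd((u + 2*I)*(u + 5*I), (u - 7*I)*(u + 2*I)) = u + 2*I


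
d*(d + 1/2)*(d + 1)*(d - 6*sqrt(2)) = d^4 - 6*sqrt(2)*d^3 + 3*d^3/2 - 9*sqrt(2)*d^2 + d^2/2 - 3*sqrt(2)*d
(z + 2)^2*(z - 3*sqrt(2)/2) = z^3 - 3*sqrt(2)*z^2/2 + 4*z^2 - 6*sqrt(2)*z + 4*z - 6*sqrt(2)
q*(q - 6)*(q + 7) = q^3 + q^2 - 42*q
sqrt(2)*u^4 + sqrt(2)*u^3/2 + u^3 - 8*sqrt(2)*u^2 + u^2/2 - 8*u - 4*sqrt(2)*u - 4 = (u + 1/2)*(u - 2*sqrt(2))*(u + 2*sqrt(2))*(sqrt(2)*u + 1)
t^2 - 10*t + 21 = (t - 7)*(t - 3)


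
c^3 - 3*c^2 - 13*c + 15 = (c - 5)*(c - 1)*(c + 3)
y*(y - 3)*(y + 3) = y^3 - 9*y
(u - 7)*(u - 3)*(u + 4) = u^3 - 6*u^2 - 19*u + 84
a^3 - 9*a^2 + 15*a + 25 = (a - 5)^2*(a + 1)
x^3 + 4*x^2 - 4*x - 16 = (x - 2)*(x + 2)*(x + 4)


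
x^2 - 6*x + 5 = (x - 5)*(x - 1)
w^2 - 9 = (w - 3)*(w + 3)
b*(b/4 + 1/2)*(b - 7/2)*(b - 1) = b^4/4 - 5*b^3/8 - 11*b^2/8 + 7*b/4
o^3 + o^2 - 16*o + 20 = (o - 2)^2*(o + 5)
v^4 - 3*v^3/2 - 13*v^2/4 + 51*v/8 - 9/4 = (v - 3/2)^2*(v - 1/2)*(v + 2)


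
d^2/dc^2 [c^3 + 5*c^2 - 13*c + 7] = 6*c + 10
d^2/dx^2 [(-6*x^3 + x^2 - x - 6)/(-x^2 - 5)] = 2*(-29*x^3 + 33*x^2 + 435*x - 55)/(x^6 + 15*x^4 + 75*x^2 + 125)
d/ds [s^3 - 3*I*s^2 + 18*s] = 3*s^2 - 6*I*s + 18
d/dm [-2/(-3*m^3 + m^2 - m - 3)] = 2*(-9*m^2 + 2*m - 1)/(3*m^3 - m^2 + m + 3)^2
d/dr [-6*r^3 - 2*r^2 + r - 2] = -18*r^2 - 4*r + 1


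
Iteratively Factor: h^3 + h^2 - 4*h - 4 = (h - 2)*(h^2 + 3*h + 2) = (h - 2)*(h + 2)*(h + 1)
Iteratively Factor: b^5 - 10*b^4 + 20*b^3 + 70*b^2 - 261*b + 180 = (b - 1)*(b^4 - 9*b^3 + 11*b^2 + 81*b - 180) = (b - 3)*(b - 1)*(b^3 - 6*b^2 - 7*b + 60) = (b - 3)*(b - 1)*(b + 3)*(b^2 - 9*b + 20) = (b - 4)*(b - 3)*(b - 1)*(b + 3)*(b - 5)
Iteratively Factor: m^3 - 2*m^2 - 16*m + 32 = (m - 2)*(m^2 - 16) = (m - 2)*(m + 4)*(m - 4)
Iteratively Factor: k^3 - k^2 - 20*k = (k - 5)*(k^2 + 4*k) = k*(k - 5)*(k + 4)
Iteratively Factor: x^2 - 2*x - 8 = (x + 2)*(x - 4)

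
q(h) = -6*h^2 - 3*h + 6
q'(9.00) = -111.00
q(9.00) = -507.00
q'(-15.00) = 177.00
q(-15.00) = -1299.00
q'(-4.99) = 56.88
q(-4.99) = -128.43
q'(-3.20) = 35.40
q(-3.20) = -45.84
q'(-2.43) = 26.16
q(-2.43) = -22.14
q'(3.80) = -48.60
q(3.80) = -92.04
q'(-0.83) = 6.96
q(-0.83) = 4.36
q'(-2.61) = 28.32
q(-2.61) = -27.04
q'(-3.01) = 33.12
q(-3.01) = -39.33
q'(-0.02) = -2.76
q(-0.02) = 6.06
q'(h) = -12*h - 3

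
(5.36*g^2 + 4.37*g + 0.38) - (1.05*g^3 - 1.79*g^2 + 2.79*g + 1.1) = -1.05*g^3 + 7.15*g^2 + 1.58*g - 0.72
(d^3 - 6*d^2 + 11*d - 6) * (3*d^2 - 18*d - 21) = 3*d^5 - 36*d^4 + 120*d^3 - 90*d^2 - 123*d + 126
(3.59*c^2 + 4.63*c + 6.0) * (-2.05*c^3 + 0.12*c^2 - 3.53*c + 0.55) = -7.3595*c^5 - 9.0607*c^4 - 24.4171*c^3 - 13.6494*c^2 - 18.6335*c + 3.3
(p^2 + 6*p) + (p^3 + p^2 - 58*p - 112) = p^3 + 2*p^2 - 52*p - 112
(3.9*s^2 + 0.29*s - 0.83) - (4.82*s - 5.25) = 3.9*s^2 - 4.53*s + 4.42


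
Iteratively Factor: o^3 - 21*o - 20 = (o + 4)*(o^2 - 4*o - 5) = (o - 5)*(o + 4)*(o + 1)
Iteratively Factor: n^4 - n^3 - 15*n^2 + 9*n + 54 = (n + 3)*(n^3 - 4*n^2 - 3*n + 18) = (n + 2)*(n + 3)*(n^2 - 6*n + 9) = (n - 3)*(n + 2)*(n + 3)*(n - 3)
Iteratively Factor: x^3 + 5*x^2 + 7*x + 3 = (x + 1)*(x^2 + 4*x + 3) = (x + 1)*(x + 3)*(x + 1)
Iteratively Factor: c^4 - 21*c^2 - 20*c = (c + 4)*(c^3 - 4*c^2 - 5*c) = (c - 5)*(c + 4)*(c^2 + c) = (c - 5)*(c + 1)*(c + 4)*(c)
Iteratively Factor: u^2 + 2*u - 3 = (u - 1)*(u + 3)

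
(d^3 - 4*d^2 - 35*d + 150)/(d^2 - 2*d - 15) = (d^2 + d - 30)/(d + 3)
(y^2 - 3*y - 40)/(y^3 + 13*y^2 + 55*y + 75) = (y - 8)/(y^2 + 8*y + 15)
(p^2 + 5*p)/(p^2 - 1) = p*(p + 5)/(p^2 - 1)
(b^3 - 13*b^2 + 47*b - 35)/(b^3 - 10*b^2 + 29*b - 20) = (b - 7)/(b - 4)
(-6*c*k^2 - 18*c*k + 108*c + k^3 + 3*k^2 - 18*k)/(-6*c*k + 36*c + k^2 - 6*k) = (k^2 + 3*k - 18)/(k - 6)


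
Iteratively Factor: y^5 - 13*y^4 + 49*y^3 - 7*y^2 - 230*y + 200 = (y - 5)*(y^4 - 8*y^3 + 9*y^2 + 38*y - 40) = (y - 5)*(y + 2)*(y^3 - 10*y^2 + 29*y - 20) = (y - 5)*(y - 1)*(y + 2)*(y^2 - 9*y + 20) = (y - 5)^2*(y - 1)*(y + 2)*(y - 4)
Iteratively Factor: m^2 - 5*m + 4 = (m - 4)*(m - 1)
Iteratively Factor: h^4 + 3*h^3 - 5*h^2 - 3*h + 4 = (h - 1)*(h^3 + 4*h^2 - h - 4) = (h - 1)*(h + 1)*(h^2 + 3*h - 4) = (h - 1)*(h + 1)*(h + 4)*(h - 1)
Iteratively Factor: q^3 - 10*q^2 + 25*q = (q - 5)*(q^2 - 5*q) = q*(q - 5)*(q - 5)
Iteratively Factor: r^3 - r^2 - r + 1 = (r - 1)*(r^2 - 1) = (r - 1)*(r + 1)*(r - 1)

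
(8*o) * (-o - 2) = -8*o^2 - 16*o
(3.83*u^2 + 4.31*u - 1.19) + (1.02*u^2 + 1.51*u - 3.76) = 4.85*u^2 + 5.82*u - 4.95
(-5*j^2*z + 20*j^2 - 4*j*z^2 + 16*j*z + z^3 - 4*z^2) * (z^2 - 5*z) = -5*j^2*z^3 + 45*j^2*z^2 - 100*j^2*z - 4*j*z^4 + 36*j*z^3 - 80*j*z^2 + z^5 - 9*z^4 + 20*z^3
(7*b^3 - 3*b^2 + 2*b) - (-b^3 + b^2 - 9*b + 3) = 8*b^3 - 4*b^2 + 11*b - 3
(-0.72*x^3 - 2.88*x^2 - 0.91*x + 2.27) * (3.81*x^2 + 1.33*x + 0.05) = -2.7432*x^5 - 11.9304*x^4 - 7.3335*x^3 + 7.2944*x^2 + 2.9736*x + 0.1135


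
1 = 1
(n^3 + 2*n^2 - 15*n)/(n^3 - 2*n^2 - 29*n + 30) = n*(n - 3)/(n^2 - 7*n + 6)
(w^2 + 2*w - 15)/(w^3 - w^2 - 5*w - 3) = (w + 5)/(w^2 + 2*w + 1)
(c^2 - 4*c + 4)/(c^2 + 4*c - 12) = (c - 2)/(c + 6)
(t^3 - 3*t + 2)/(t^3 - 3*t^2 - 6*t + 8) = (t - 1)/(t - 4)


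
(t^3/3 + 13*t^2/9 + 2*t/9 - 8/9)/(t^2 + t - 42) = (3*t^3 + 13*t^2 + 2*t - 8)/(9*(t^2 + t - 42))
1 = 1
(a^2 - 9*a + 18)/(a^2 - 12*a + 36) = (a - 3)/(a - 6)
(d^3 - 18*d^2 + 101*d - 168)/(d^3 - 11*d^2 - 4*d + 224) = (d - 3)/(d + 4)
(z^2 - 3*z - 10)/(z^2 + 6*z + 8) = (z - 5)/(z + 4)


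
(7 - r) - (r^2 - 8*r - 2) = -r^2 + 7*r + 9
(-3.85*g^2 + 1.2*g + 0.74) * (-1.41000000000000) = 5.4285*g^2 - 1.692*g - 1.0434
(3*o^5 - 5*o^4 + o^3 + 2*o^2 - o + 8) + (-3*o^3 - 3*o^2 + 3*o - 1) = 3*o^5 - 5*o^4 - 2*o^3 - o^2 + 2*o + 7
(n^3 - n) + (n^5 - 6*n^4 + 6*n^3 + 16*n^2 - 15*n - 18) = n^5 - 6*n^4 + 7*n^3 + 16*n^2 - 16*n - 18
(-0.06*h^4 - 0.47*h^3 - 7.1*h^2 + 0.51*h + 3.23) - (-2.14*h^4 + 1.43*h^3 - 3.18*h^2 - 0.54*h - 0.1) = 2.08*h^4 - 1.9*h^3 - 3.92*h^2 + 1.05*h + 3.33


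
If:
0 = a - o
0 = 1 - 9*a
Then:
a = 1/9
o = 1/9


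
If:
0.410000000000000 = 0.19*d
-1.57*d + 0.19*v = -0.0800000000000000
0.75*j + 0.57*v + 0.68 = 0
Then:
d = 2.16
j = -14.14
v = 17.41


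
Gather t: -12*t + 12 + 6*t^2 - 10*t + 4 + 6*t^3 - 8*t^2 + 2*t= 6*t^3 - 2*t^2 - 20*t + 16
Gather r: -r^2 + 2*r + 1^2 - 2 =-r^2 + 2*r - 1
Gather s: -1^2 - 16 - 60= -77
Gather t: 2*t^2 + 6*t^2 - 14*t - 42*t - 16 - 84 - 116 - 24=8*t^2 - 56*t - 240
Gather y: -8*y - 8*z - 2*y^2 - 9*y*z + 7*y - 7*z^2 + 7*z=-2*y^2 + y*(-9*z - 1) - 7*z^2 - z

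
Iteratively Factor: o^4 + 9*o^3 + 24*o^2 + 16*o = (o + 4)*(o^3 + 5*o^2 + 4*o) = o*(o + 4)*(o^2 + 5*o + 4) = o*(o + 4)^2*(o + 1)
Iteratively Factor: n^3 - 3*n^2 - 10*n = (n)*(n^2 - 3*n - 10) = n*(n + 2)*(n - 5)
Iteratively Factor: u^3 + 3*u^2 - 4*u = (u)*(u^2 + 3*u - 4) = u*(u + 4)*(u - 1)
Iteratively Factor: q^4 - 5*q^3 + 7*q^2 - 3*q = (q - 1)*(q^3 - 4*q^2 + 3*q) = (q - 1)^2*(q^2 - 3*q) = (q - 3)*(q - 1)^2*(q)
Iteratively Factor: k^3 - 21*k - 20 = (k + 1)*(k^2 - k - 20) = (k - 5)*(k + 1)*(k + 4)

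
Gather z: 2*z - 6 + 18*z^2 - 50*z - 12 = 18*z^2 - 48*z - 18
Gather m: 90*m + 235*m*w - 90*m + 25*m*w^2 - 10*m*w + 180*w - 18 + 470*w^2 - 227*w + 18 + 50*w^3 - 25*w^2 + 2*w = m*(25*w^2 + 225*w) + 50*w^3 + 445*w^2 - 45*w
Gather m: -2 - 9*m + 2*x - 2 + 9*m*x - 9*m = m*(9*x - 18) + 2*x - 4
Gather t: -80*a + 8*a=-72*a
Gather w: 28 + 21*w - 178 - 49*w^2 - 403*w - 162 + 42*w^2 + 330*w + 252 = -7*w^2 - 52*w - 60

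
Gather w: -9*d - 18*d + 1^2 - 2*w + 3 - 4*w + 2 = -27*d - 6*w + 6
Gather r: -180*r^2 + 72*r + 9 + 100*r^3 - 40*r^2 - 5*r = 100*r^3 - 220*r^2 + 67*r + 9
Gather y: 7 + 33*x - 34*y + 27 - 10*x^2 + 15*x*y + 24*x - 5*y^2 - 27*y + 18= -10*x^2 + 57*x - 5*y^2 + y*(15*x - 61) + 52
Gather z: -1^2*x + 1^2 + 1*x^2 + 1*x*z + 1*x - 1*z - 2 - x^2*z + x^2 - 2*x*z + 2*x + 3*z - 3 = 2*x^2 + 2*x + z*(-x^2 - x + 2) - 4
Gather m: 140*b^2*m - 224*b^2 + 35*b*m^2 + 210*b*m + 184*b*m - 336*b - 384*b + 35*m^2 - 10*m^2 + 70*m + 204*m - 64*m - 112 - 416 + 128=-224*b^2 - 720*b + m^2*(35*b + 25) + m*(140*b^2 + 394*b + 210) - 400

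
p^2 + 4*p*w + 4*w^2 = (p + 2*w)^2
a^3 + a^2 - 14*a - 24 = (a - 4)*(a + 2)*(a + 3)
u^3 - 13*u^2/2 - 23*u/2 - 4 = (u - 8)*(u + 1/2)*(u + 1)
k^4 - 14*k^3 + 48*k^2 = k^2*(k - 8)*(k - 6)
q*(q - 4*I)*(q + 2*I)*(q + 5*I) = q^4 + 3*I*q^3 + 18*q^2 + 40*I*q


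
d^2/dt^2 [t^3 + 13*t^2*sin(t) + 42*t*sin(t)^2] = -13*t^2*sin(t) + 52*t*cos(t) + 84*t*cos(2*t) + 6*t + 26*sin(t) + 84*sin(2*t)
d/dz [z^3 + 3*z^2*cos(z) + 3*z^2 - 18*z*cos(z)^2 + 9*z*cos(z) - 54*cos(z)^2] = -3*z^2*sin(z) + 3*z^2 - 9*z*sin(z) + 18*z*sin(2*z) + 6*z*cos(z) + 6*z + 54*sin(2*z) - 18*cos(z)^2 + 9*cos(z)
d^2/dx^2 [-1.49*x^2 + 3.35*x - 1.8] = -2.98000000000000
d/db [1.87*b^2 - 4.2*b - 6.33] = 3.74*b - 4.2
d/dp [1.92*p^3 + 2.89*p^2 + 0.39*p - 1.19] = 5.76*p^2 + 5.78*p + 0.39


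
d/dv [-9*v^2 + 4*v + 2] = 4 - 18*v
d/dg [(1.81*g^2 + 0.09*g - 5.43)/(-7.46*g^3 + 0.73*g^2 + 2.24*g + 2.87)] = (13.5026*g^4 + 1.3428*g^3 - 117.5347*g^2 + 18.3172*g + 12.4215)/(55.6516*g^6 - 10.8916*g^5 - 32.8879*g^4 - 39.55*g^3 + 9.2078*g^2 + 12.8576*g + 8.2369)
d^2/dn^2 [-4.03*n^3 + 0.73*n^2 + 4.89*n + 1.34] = 1.46 - 24.18*n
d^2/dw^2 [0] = 0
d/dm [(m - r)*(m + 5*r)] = 2*m + 4*r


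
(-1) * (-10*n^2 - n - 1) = 10*n^2 + n + 1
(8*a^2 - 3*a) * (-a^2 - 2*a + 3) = -8*a^4 - 13*a^3 + 30*a^2 - 9*a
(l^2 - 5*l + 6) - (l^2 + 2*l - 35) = 41 - 7*l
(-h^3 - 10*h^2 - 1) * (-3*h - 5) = 3*h^4 + 35*h^3 + 50*h^2 + 3*h + 5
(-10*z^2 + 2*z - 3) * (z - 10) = -10*z^3 + 102*z^2 - 23*z + 30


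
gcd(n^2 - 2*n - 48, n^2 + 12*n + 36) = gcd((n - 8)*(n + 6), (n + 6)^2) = n + 6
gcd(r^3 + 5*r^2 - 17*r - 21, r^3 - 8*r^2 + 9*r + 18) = r^2 - 2*r - 3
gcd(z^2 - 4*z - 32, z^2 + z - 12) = z + 4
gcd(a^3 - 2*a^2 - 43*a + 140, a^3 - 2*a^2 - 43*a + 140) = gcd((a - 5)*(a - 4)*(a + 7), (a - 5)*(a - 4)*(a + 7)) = a^3 - 2*a^2 - 43*a + 140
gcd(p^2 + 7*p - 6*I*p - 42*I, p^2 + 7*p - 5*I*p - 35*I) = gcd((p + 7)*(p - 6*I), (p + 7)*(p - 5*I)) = p + 7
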